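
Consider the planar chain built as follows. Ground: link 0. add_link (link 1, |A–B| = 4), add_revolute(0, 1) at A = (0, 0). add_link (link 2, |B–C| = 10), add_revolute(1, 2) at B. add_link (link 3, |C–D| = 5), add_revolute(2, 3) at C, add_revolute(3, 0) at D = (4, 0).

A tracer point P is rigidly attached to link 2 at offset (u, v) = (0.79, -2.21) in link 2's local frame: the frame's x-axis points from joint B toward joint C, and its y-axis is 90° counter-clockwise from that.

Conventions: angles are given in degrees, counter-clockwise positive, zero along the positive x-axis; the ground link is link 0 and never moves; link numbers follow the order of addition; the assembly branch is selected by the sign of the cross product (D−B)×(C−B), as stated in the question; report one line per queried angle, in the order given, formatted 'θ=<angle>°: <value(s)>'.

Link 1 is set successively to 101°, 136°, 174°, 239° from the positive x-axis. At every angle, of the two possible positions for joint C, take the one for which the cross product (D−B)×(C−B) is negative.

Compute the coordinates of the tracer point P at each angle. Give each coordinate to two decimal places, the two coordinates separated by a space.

A=(0,0), D=(4.00,0)
θ=101°: B = A + 4.00·(cos101°, sin101°) = (-0.7632, 3.9265)
θ=101°: |BD| = 6.1730
θ=101°: circle(B,10.00) ∩ circle(D,5.00): a=9.1613, h=4.0087
θ=101°:   candidates: C₊=(8.8557,1.1924) cross=24.746; C₋=(3.7560,-4.9940) cross=-24.746
θ=101°:   branch - wants cross < 0 → take C=(3.7560,-4.9940) (cross=-24.746)
θ=101°: ex = (C−B)/|BC| = (0.4519,-0.8921); ey = (0.8921,0.4519)
θ=101°: P = B + 0.79·ex + -2.21·ey = (-2.3777,2.2230)
θ=136°: B = A + 4.00·(cos136°, sin136°) = (-2.8774, 2.7786)
θ=136°: |BD| = 7.4175
θ=136°: circle(B,10.00) ∩ circle(D,5.00): a=8.7644, h=4.8152
θ=136°:   candidates: C₊=(7.0526,3.9600) cross=35.716; C₋=(3.4450,-4.9691) cross=-35.716
θ=136°:   branch - wants cross < 0 → take C=(3.4450,-4.9691) (cross=-35.716)
θ=136°: ex = (C−B)/|BC| = (0.6322,-0.7748); ey = (0.7748,0.6322)
θ=136°: P = B + 0.79·ex + -2.21·ey = (-4.0901,0.7693)
θ=174°: B = A + 4.00·(cos174°, sin174°) = (-3.9781, 0.4181)
θ=174°: |BD| = 7.9890
θ=174°: circle(B,10.00) ∩ circle(D,5.00): a=8.6885, h=4.9508
θ=174°:   candidates: C₊=(4.9576,4.9075) cross=39.552; C₋=(4.4393,-4.9807) cross=-39.552
θ=174°:   branch - wants cross < 0 → take C=(4.4393,-4.9807) (cross=-39.552)
θ=174°: ex = (C−B)/|BC| = (0.8417,-0.5399); ey = (0.5399,0.8417)
θ=174°: P = B + 0.79·ex + -2.21·ey = (-4.5062,-1.8686)
θ=239°: B = A + 4.00·(cos239°, sin239°) = (-2.0602, -3.4287)
θ=239°: |BD| = 6.9628
θ=239°: circle(B,10.00) ∩ circle(D,5.00): a=8.8672, h=4.6232
θ=239°:   candidates: C₊=(3.3809,4.9615) cross=32.190; C₋=(7.9340,-3.0861) cross=-32.190
θ=239°:   branch - wants cross < 0 → take C=(7.9340,-3.0861) (cross=-32.190)
θ=239°: ex = (C−B)/|BC| = (0.9994,0.0343); ey = (-0.0343,0.9994)
θ=239°: P = B + 0.79·ex + -2.21·ey = (-1.1949,-5.6103)

θ=101°: -2.38 2.22
θ=136°: -4.09 0.77
θ=174°: -4.51 -1.87
θ=239°: -1.19 -5.61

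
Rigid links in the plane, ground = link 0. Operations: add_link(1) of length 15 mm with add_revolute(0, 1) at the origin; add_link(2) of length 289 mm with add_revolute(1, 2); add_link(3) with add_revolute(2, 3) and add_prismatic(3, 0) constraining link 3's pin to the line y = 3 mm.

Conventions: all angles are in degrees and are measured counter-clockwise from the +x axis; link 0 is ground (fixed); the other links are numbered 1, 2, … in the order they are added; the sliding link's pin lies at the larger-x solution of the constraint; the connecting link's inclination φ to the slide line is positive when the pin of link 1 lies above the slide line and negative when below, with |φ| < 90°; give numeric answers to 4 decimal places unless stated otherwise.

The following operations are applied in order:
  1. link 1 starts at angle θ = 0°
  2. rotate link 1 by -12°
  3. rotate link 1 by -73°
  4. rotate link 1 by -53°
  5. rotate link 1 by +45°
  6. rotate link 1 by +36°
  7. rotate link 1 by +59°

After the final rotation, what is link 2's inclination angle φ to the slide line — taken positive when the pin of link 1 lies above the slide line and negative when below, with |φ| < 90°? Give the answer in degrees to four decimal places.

geometry: r = 15 mm, L = 289 mm, e = 3 mm; θ starts at 0°
rotate link 1 by -12°: θ ← 0° -12° = -12°
rotate link 1 by -73°: θ ← -12° -73° = -85°
rotate link 1 by -53°: θ ← -85° -53° = -138°
rotate link 1 by +45°: θ ← -138° +45° = -93°
rotate link 1 by +36°: θ ← -93° +36° = -57°
rotate link 1 by +59°: θ ← -57° +59° = 2°
h = r sin θ − e = 0.523492 − 3 = -2.476508
sin φ = h / L = -2.476508 / 289 = -0.00856923
φ = arcsin(-0.00856923) = -0.490987°

-0.4910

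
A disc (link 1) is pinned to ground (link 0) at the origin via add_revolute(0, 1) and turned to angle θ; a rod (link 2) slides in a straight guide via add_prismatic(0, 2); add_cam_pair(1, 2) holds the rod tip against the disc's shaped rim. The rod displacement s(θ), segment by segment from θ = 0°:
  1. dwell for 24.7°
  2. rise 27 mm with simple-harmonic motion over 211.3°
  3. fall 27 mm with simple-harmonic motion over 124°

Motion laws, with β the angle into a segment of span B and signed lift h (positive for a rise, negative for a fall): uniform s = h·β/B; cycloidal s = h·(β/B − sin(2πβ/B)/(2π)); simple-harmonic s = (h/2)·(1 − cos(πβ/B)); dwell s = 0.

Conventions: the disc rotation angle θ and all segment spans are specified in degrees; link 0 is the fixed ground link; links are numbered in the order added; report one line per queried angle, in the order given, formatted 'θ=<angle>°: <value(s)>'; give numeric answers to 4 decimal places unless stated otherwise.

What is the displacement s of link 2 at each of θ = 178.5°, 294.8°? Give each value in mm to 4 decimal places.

segment 1 (0° to 24.7°, dwell): s unchanged at 0.0000
θ = 178.5° falls in segment 2 (24.7° to 236°, simple-harmonic, h = 27): β = 178.5 − 24.7 = 153.8°, B = 211.3°; Δs = 27/2·(1 − cos(π·0.7279)) = 22.3599; s = 0.0000 + 22.3599 = 22.3599
segment 2 (24.7° to 236°, simple-harmonic, h = 27) is passed completely: s = 0.0000 + (27) = 27.0000
θ = 294.8° falls in segment 3 (236° to 360°, simple-harmonic, h = -27): β = 294.8 − 236 = 58.8°, B = 124°; Δs = -27/2·(1 − cos(π·0.4742)) = -12.4067; s = 27.0000 − 12.4067 = 14.5933

θ=178.5°: 22.3599
θ=294.8°: 14.5933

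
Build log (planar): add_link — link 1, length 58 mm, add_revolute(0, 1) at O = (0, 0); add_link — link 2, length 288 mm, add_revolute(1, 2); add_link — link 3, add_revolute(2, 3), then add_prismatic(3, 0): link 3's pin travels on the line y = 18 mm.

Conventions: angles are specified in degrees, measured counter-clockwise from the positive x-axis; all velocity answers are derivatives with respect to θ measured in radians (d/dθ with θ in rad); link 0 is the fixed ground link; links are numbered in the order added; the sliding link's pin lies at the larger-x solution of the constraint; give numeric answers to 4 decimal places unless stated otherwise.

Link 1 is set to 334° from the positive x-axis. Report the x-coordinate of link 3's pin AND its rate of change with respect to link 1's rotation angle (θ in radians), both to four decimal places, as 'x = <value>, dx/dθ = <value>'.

geometry: r = 58 mm, L = 288 mm, e = 18 mm
crank pin P = (r cos θ, r sin θ) = (52.130055, -25.425527)
h = r sin θ − e = -25.425527 − 18 = -43.425527
x = r cos θ + √(L² − h²) = 52.130055 + 284.707260 = 336.837314
dx/dθ = −r sin θ − h·r cos θ/√(L² − h²) (θ in radians; h = -43.425527) = 33.376764

x = 336.8373, dx/dθ = 33.3768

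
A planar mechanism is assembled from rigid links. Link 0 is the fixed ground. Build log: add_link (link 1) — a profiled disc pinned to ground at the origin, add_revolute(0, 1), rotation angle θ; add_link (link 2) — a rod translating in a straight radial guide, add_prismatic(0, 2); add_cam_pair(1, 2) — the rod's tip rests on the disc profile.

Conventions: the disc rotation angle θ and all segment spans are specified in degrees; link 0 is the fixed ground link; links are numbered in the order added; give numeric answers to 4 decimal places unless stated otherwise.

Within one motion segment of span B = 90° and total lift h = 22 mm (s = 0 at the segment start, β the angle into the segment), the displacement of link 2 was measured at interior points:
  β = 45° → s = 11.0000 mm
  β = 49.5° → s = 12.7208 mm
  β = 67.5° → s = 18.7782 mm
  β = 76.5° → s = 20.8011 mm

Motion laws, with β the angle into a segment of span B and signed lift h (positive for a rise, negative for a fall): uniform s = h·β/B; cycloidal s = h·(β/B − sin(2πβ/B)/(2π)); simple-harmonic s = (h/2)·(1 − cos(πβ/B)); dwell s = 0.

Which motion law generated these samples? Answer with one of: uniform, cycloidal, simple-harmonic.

candidates at β/B = r: uniform s = h·r (linear in β); cycloidal s = h·(r − sin(2πr)/(2π)); simple-harmonic s = (h/2)(1 − cos(πr))
β=45°: printed 11.0000 | uniform 11.0000, cycloidal 11.0000, simple-harmonic 11.0000
β=49.5°: printed 12.7208 | uniform 12.1000, cycloidal 13.1820, simple-harmonic 12.7208
β=67.5°: printed 18.7782 | uniform 16.5000, cycloidal 20.0014, simple-harmonic 18.7782
β=76.5°: printed 20.8011 | uniform 18.7000, cycloidal 21.5327, simple-harmonic 20.8011
only one law matches every sample → simple-harmonic

simple-harmonic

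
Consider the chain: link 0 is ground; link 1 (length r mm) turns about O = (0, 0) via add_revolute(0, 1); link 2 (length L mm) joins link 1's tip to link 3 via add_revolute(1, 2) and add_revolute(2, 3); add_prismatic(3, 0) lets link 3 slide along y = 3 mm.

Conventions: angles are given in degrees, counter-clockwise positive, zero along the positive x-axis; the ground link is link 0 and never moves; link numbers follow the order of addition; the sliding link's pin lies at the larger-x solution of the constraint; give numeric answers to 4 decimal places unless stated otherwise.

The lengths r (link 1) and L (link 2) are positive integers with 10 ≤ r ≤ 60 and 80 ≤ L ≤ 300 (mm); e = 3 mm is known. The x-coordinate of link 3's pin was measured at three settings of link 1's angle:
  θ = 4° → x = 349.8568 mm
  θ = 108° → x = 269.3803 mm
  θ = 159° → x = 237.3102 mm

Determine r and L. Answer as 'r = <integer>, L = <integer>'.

constraint per measurement: (x − r cos θ)² + (r sin θ − e)² = L²
subtracting the θ₁ and θ₂ equations cancels the r² and L² terms:
r = (x₁² − x₂²) / (2[(x₁cos θ₁ + e sin θ₁) − (x₂cos θ₂ + e sin θ₂)]) = 58.0000 → r = 58
L² = (x₁ − r cos θ₁)² + (r sin θ₁ − e)² = 85263.9755 → L = 292.0000 → L = 292
check at θ₃=159°: x = 237.3102 (printed 237.3102) ✓

r = 58, L = 292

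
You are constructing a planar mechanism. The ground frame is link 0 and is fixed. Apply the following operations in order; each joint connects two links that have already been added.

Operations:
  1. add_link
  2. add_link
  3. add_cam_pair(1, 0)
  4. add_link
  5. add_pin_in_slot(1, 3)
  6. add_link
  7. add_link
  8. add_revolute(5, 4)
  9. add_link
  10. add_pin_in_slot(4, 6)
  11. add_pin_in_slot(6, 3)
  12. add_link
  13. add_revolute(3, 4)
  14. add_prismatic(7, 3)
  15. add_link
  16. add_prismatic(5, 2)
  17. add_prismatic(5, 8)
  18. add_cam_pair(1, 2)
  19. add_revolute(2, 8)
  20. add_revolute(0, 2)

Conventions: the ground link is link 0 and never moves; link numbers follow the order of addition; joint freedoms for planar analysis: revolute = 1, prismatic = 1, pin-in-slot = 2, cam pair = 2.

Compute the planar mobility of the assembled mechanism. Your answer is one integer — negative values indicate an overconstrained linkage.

link 0 = ground. State L|J1|J2 = 1|0|0
+link1  2|0|0
+link2  3|0|0
C(1,0) f=2→J2  3|0|1
+link3  4|0|1
PS(1,3) f=2→J2  4|0|2
+link4  5|0|2
+link5  6|0|2
R(5,4) f=1→J1  6|1|2
+link6  7|1|2
PS(4,6) f=2→J2  7|1|3
PS(6,3) f=2→J2  7|1|4
+link7  8|1|4
R(3,4) f=1→J1  8|2|4
P(7,3) f=1→J1  8|3|4
+link8  9|3|4
P(5,2) f=1→J1  9|4|4
P(5,8) f=1→J1  9|5|4
C(1,2) f=2→J2  9|5|5
R(2,8) f=1→J1  9|6|5
R(0,2) f=1→J1  9|7|5
M = 3(9−1)−2·7−5 = 24−14−5 = 5

M = 5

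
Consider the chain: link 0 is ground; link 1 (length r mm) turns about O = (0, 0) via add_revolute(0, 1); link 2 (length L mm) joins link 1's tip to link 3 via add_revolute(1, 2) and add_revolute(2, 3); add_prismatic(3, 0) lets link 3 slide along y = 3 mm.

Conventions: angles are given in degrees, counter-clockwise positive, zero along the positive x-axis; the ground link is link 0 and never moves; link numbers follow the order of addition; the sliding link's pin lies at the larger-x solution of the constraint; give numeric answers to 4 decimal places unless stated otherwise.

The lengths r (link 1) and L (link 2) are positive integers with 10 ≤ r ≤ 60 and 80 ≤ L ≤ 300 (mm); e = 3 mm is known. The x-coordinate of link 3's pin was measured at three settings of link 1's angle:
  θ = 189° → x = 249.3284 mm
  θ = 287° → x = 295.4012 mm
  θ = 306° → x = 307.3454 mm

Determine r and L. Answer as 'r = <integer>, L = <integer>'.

constraint per measurement: (x − r cos θ)² + (r sin θ − e)² = L²
subtracting the θ₁ and θ₂ equations cancels the r² and L² terms:
r = (x₁² − x₂²) / (2[(x₁cos θ₁ + e sin θ₁) − (x₂cos θ₂ + e sin θ₂)]) = 38.0001 → r = 38
L² = (x₁ − r cos θ₁)² + (r sin θ₁ − e)² = 82368.9834 → L = 287.0000 → L = 287
check at θ₃=306°: x = 307.3454 (printed 307.3454) ✓

r = 38, L = 287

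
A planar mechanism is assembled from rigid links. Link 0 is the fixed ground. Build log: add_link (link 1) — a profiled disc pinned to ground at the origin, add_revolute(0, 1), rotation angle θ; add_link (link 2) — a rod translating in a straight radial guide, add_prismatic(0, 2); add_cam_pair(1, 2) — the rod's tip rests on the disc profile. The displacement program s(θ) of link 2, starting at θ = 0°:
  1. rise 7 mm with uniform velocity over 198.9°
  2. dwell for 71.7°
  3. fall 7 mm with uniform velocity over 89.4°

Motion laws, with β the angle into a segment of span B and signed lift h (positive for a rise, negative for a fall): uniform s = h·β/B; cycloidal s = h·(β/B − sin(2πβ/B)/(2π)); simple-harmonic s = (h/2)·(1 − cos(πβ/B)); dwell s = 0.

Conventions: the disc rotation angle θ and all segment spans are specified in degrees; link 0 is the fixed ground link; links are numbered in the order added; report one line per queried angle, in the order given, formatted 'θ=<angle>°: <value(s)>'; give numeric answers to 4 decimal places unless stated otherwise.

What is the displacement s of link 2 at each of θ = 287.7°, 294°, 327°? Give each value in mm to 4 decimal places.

seg 1 [0°–198.9°] uniform, h=7: full span → s += 7 → s = 7.0000
seg 2 [198.9°–270.6°] dwell: s stays 7.0000
seg 3 [270.6°–360°] uniform, h=-7: θ=287.7° here. β=17.1, B=89.4. -7·17.1/89.4 = -1.3389 → s = 5.6611
seg 3 [270.6°–360°] uniform, h=-7: θ=294° here. β=23.4, B=89.4. -7·23.4/89.4 = -1.8322 → s = 5.1678
seg 3 [270.6°–360°] uniform, h=-7: θ=327° here. β=56.4, B=89.4. -7·56.4/89.4 = -4.4161 → s = 2.5839

θ=287.7°: 5.6611
θ=294°: 5.1678
θ=327°: 2.5839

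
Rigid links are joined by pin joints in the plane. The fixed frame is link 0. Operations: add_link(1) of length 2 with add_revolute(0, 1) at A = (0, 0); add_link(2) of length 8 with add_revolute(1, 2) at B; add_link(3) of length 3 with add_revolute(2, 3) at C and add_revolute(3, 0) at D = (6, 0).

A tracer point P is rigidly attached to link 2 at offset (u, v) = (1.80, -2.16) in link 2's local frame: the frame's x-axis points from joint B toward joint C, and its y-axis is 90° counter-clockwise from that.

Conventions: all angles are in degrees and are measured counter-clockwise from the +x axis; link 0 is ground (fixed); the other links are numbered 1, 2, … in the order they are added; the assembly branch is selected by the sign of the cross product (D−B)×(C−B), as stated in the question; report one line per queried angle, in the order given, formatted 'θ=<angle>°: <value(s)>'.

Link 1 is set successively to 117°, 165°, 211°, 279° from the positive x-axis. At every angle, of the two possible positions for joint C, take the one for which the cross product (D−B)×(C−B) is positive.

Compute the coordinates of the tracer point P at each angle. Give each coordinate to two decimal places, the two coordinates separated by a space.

A=(0,0), D=(6.00,0)
θ=117°: B = A + 2.00·(cos117°, sin117°) = (-0.9080, 1.7820)
θ=117°: |BD| = 7.1341
θ=117°: circle(B,8.00) ∩ circle(D,3.00): a=7.4218, h=2.9862
θ=117°:   candidates: C₊=(7.0244,2.8197) cross=21.304; C₋=(5.5326,-2.9634) cross=-21.304
θ=117°:   branch + wants cross > 0 → take C=(7.0244,2.8197) (cross=21.304)
θ=117°: ex = (C−B)/|BC| = (0.9916,0.1297); ey = (-0.1297,0.9916)
θ=117°: P = B + 1.80·ex + -2.16·ey = (1.1570,-0.1263)
θ=165°: B = A + 2.00·(cos165°, sin165°) = (-1.9319, 0.5176)
θ=165°: |BD| = 7.9487
θ=165°: circle(B,8.00) ∩ circle(D,3.00): a=7.4340, h=2.9555
θ=165°:   candidates: C₊=(5.6789,2.9828) cross=23.493; C₋=(5.2939,-2.9157) cross=-23.493
θ=165°:   branch + wants cross > 0 → take C=(5.6789,2.9828) (cross=23.493)
θ=165°: ex = (C−B)/|BC| = (0.9513,0.3081); ey = (-0.3081,0.9513)
θ=165°: P = B + 1.80·ex + -2.16·ey = (0.4461,-0.9826)
θ=211°: B = A + 2.00·(cos211°, sin211°) = (-1.7143, -1.0301)
θ=211°: |BD| = 7.7828
θ=211°: circle(B,8.00) ∩ circle(D,3.00): a=7.4248, h=2.9786
θ=211°:   candidates: C₊=(5.2510,2.9050) cross=23.182; C₋=(6.0394,-2.9997) cross=-23.182
θ=211°:   branch + wants cross > 0 → take C=(5.2510,2.9050) (cross=23.182)
θ=211°: ex = (C−B)/|BC| = (0.8707,0.4919); ey = (-0.4919,0.8707)
θ=211°: P = B + 1.80·ex + -2.16·ey = (0.9153,-2.0253)
θ=279°: B = A + 2.00·(cos279°, sin279°) = (0.3129, -1.9754)
θ=279°: |BD| = 6.0204
θ=279°: circle(B,8.00) ∩ circle(D,3.00): a=7.5780, h=2.5640
θ=279°:   candidates: C₊=(6.6301,2.9331) cross=15.436; C₋=(8.3126,-1.9110) cross=-15.436
θ=279°:   branch + wants cross > 0 → take C=(6.6301,2.9331) (cross=15.436)
θ=279°: ex = (C−B)/|BC| = (0.7896,0.6136); ey = (-0.6136,0.7896)
θ=279°: P = B + 1.80·ex + -2.16·ey = (3.0595,-2.5766)

θ=117°: 1.16 -0.13
θ=165°: 0.45 -0.98
θ=211°: 0.92 -2.03
θ=279°: 3.06 -2.58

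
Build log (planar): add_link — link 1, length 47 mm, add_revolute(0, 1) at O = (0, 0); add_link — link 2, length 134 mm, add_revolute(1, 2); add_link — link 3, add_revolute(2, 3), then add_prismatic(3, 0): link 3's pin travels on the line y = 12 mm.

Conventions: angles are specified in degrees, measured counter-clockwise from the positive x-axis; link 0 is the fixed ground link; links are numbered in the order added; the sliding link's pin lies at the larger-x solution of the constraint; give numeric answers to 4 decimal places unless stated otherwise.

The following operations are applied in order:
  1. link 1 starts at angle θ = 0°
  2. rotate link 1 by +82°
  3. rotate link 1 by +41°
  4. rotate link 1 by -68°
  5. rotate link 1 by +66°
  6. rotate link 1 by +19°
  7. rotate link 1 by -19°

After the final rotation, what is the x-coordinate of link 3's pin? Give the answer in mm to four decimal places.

geometry: r = 47 mm, L = 134 mm, e = 12 mm; θ starts at 0°
rotate link 1 by +82°: θ ← 0° +82° = 82°
rotate link 1 by +41°: θ ← 82° +41° = 123°
rotate link 1 by -68°: θ ← 123° -68° = 55°
rotate link 1 by +66°: θ ← 55° +66° = 121°
rotate link 1 by +19°: θ ← 121° +19° = 140°
rotate link 1 by -19°: θ ← 140° -19° = 121°
crank pin P = (r cos θ, r sin θ) = (-24.206790, 40.286863)
h = r sin θ − e = 40.286863 − 12 = 28.286863
x = r cos θ + √(L² − h²) = -24.206790 + 130.980355 = 106.773565

106.7736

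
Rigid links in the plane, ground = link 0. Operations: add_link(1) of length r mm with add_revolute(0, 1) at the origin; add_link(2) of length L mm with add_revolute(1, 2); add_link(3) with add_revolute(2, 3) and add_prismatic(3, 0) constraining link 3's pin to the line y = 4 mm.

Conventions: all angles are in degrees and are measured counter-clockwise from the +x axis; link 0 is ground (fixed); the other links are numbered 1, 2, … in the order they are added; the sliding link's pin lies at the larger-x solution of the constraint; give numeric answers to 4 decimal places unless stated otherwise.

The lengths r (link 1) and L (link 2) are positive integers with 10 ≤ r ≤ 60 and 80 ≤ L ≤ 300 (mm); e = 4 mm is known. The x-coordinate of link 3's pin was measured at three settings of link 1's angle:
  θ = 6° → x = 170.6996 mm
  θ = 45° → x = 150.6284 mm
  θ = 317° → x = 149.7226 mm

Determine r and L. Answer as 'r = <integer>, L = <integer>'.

constraint per measurement: (x − r cos θ)² + (r sin θ − e)² = L²
subtracting the θ₁ and θ₂ equations cancels the r² and L² terms:
r = (x₁² − x₂²) / (2[(x₁cos θ₁ + e sin θ₁) − (x₂cos θ₂ + e sin θ₂)]) = 53.0000 → r = 53
L² = (x₁ − r cos θ₁)² + (r sin θ₁ − e)² = 13923.9975 → L = 118.0000 → L = 118
check at θ₃=317°: x = 149.7226 (printed 149.7226) ✓

r = 53, L = 118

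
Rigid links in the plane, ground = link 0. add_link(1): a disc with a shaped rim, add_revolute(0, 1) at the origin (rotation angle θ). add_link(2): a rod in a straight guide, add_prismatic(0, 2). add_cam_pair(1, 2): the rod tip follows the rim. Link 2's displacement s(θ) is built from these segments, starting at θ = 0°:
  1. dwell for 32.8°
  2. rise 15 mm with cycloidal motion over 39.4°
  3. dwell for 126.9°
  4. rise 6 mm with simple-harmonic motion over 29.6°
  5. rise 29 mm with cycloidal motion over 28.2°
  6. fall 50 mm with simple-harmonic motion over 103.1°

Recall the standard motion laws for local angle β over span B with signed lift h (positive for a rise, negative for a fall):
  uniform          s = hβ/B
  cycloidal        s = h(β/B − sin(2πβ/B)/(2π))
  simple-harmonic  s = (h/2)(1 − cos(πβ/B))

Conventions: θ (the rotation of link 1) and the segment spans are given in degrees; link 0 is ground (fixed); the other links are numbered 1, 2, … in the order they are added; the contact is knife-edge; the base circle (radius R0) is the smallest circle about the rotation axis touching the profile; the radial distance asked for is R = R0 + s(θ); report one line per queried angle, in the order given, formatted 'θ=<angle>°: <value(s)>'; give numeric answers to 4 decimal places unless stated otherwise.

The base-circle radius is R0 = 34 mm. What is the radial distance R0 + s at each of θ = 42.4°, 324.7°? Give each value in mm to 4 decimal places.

segment 1 (0° to 32.8°, dwell): s unchanged at 0.0000
θ = 42.4° falls in segment 2 (32.8° to 72.2°, cycloidal, h = 15): β = 42.4 − 32.8 = 9.6°, B = 39.4°; Δs = 15·(0.2437 − sin(2π·0.2437)/(2π)) = 1.2694; s = 0.0000 + 1.2694 = 1.2694
segment 2 (32.8° to 72.2°, cycloidal, h = 15) is passed completely: s = 0.0000 + (15) = 15.0000
segment 3 (72.2° to 199.1°, dwell): s unchanged at 15.0000
segment 4 (199.1° to 228.7°, simple-harmonic, h = 6) is passed completely: s = 15.0000 + (6) = 21.0000
segment 5 (228.7° to 256.9°, cycloidal, h = 29) is passed completely: s = 21.0000 + (29) = 50.0000
θ = 324.7° falls in segment 6 (256.9° to 360°, simple-harmonic, h = -50): β = 324.7 − 256.9 = 67.8°, B = 103.1°; Δs = -50/2·(1 − cos(π·0.6576)) = -36.8793; s = 50.0000 − 36.8793 = 13.1207
θ=42.4°: R = R0 + s = 34 + 1.2694 = 35.2694
θ=324.7°: R = R0 + s = 34 + 13.1207 = 47.1207

θ=42.4°: 35.2694
θ=324.7°: 47.1207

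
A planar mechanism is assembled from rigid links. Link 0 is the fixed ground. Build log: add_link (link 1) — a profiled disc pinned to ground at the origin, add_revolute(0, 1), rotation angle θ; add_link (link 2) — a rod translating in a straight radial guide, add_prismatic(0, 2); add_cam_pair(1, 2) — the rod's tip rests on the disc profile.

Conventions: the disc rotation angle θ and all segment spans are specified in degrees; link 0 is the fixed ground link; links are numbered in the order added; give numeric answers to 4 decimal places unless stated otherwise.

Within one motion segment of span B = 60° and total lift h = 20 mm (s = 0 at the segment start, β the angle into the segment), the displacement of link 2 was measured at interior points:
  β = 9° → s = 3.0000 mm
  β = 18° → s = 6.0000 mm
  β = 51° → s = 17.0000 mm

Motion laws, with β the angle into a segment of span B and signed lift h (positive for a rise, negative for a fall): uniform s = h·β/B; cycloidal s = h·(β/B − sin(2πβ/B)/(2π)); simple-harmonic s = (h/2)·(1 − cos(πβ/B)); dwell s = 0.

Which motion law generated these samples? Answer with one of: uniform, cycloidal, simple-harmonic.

candidates at β/B = r: uniform s = h·r (linear in β); cycloidal s = h·(r − sin(2πr)/(2π)); simple-harmonic s = (h/2)(1 − cos(πr))
β=9°: printed 3.0000 | uniform 3.0000, cycloidal 0.4248, simple-harmonic 1.0899
β=18°: printed 6.0000 | uniform 6.0000, cycloidal 2.9727, simple-harmonic 4.1221
β=51°: printed 17.0000 | uniform 17.0000, cycloidal 19.5752, simple-harmonic 18.9101
only one law matches every sample → uniform

uniform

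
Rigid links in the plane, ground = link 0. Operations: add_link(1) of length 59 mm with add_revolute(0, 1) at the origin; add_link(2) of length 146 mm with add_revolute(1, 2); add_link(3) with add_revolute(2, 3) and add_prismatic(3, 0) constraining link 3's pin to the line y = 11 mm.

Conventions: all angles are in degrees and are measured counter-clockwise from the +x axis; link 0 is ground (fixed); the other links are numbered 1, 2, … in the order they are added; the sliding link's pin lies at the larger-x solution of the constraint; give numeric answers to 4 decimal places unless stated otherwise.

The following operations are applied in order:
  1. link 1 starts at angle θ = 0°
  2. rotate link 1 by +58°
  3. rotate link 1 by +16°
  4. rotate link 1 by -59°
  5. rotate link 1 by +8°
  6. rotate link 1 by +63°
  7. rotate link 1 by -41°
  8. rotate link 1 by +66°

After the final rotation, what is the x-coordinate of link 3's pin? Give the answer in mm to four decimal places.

geometry: r = 59 mm, L = 146 mm, e = 11 mm; θ starts at 0°
rotate link 1 by +58°: θ ← 0° +58° = 58°
rotate link 1 by +16°: θ ← 58° +16° = 74°
rotate link 1 by -59°: θ ← 74° -59° = 15°
rotate link 1 by +8°: θ ← 15° +8° = 23°
rotate link 1 by +63°: θ ← 23° +63° = 86°
rotate link 1 by -41°: θ ← 86° -41° = 45°
rotate link 1 by +66°: θ ← 45° +66° = 111°
crank pin P = (r cos θ, r sin θ) = (-21.143709, 55.081245)
h = r sin θ − e = 55.081245 − 11 = 44.081245
x = r cos θ + √(L² − h²) = -21.143709 + 139.186364 = 118.042655

118.0427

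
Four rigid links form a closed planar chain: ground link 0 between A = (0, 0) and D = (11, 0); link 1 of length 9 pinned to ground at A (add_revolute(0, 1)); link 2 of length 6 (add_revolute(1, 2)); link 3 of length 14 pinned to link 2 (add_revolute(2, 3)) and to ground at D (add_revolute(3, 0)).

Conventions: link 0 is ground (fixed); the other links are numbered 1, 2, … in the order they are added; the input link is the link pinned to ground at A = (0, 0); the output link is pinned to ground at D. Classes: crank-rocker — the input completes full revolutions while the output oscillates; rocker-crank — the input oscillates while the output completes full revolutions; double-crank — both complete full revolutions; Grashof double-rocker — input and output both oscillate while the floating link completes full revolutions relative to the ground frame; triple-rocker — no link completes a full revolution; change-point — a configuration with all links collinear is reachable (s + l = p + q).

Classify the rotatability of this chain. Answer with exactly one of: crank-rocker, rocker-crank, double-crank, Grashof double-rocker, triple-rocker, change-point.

lengths: ground=11, input=9, coupler=6, output=14
sorted: s=6 (shortest), l=14 (longest), p+q=20
s + l = 20 vs p + q = 20
s + l = p + q → change-point (collinear configuration reachable)

change-point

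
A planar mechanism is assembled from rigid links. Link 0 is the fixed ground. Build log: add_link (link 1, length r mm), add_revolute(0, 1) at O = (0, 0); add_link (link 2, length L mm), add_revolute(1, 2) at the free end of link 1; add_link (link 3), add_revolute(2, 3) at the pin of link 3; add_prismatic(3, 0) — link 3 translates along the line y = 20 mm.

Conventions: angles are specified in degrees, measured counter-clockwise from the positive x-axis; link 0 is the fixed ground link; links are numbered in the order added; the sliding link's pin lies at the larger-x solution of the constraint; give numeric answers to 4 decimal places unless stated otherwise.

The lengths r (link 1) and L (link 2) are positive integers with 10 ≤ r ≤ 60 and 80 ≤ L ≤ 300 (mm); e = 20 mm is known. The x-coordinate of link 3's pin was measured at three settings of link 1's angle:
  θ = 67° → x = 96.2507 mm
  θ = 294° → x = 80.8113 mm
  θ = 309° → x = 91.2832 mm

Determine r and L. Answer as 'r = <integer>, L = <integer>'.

constraint per measurement: (x − r cos θ)² + (r sin θ − e)² = L²
subtracting the θ₁ and θ₂ equations cancels the r² and L² terms:
r = (x₁² − x₂²) / (2[(x₁cos θ₁ + e sin θ₁) − (x₂cos θ₂ + e sin θ₂)]) = 32.9999 → r = 33
L² = (x₁ − r cos θ₁)² + (r sin θ₁ − e)² = 7055.9933 → L = 84.0000 → L = 84
check at θ₃=309°: x = 91.2832 (printed 91.2832) ✓

r = 33, L = 84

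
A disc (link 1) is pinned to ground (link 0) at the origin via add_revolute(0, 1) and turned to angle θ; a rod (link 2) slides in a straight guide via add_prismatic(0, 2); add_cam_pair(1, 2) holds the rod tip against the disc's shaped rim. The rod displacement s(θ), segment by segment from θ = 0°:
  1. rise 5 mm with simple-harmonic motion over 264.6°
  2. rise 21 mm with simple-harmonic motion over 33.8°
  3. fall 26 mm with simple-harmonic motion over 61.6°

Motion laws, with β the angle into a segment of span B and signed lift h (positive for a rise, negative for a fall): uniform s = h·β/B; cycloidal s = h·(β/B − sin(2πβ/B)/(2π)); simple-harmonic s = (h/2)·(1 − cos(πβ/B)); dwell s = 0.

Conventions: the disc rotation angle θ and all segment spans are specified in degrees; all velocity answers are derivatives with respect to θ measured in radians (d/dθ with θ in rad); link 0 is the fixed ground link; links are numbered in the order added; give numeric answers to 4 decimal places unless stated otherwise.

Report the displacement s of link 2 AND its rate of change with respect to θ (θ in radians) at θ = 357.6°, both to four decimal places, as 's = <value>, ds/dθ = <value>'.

segment 1 (0° to 264.6°, simple-harmonic, h = 5) is passed completely: s = 0.0000 + (5) = 5.0000
segment 2 (264.6° to 298.4°, simple-harmonic, h = 21) is passed completely: s = 5.0000 + (21) = 26.0000
θ = 357.6° falls in segment 3 (298.4° to 360°, simple-harmonic, h = -26): β = 357.6 − 298.4 = 59.2°, B = 61.6°; Δs = -26/2·(1 − cos(π·0.9610)) = -25.9027; s = 26.0000 − 25.9027 = 0.0973
velocity in seg [298.4°–360°] (simple-harmonic), θ in radians: β = 59.2° = 1.0332 rad, B = 61.6° = 1.0751 rad; ds/dθ = (πh/(2B)) sin(πβ/B) = (π·(-26)/(2·1.0751)) sin(π·0.9610) = -4.637998 mm/rad

s = 0.0973, ds/dθ = -4.6380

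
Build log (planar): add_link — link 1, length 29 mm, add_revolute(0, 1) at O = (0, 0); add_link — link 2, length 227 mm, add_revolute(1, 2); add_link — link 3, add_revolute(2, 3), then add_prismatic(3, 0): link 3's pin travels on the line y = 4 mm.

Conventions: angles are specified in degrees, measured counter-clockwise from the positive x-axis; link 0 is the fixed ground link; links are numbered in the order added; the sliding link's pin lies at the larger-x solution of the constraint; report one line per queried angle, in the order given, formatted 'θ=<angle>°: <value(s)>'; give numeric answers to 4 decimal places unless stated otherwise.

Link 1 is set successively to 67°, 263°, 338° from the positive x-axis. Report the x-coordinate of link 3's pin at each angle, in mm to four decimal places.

geometry: r = 29 mm, L = 227 mm, e = 4 mm
θ=67°: crank pin P = (r cos θ, r sin θ) = (11.331203, 26.694641)
θ=67°: h = r sin θ − e = 26.694641 − 4 = 22.694641
θ=67°: x = r cos θ + √(L² − h²) = 11.331203 + 225.862687 = 237.193890
θ=263°: crank pin P = (r cos θ, r sin θ) = (-3.534211, -28.783838)
θ=263°: h = r sin θ − e = -28.783838 − 4 = -32.783838
θ=263°: x = r cos θ + √(L² − h²) = -3.534211 + 224.620168 = 221.085957
θ=338°: crank pin P = (r cos θ, r sin θ) = (26.888332, -10.863591)
θ=338°: h = r sin θ − e = -10.863591 − 4 = -14.863591
θ=338°: x = r cos θ + √(L² − h²) = 26.888332 + 226.512855 = 253.401187

θ=67°: 237.1939
θ=263°: 221.0860
θ=338°: 253.4012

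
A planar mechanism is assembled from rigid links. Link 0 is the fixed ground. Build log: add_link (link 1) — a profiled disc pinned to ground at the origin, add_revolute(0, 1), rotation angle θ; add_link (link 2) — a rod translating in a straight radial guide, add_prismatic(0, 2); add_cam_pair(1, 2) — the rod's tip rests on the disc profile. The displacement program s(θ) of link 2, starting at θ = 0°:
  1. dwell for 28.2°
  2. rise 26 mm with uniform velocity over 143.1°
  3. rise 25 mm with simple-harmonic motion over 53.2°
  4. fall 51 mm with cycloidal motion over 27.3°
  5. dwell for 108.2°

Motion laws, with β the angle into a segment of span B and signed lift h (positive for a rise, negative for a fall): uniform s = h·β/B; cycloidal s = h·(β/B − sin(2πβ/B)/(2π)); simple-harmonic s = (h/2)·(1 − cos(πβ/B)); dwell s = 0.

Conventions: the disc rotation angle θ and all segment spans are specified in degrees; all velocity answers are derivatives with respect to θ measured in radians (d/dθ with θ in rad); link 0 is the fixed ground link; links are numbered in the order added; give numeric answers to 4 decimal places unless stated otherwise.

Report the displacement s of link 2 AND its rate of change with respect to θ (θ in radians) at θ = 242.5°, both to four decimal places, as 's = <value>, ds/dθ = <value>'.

seg 1 [0°–28.2°] dwell: s stays 0.0000
seg 2 [28.2°–171.3°] uniform, h=26: full span → s += 26 → s = 26.0000
seg 3 [171.3°–224.5°] simple-harmonic, h=25: full span → s += 25 → s = 51.0000
seg 4 [224.5°–251.8°] cycloidal, h=-51: θ=242.5° here. β=18, B=27.3. -51·(0.6593 − sin(2π·0.6593)/(2π)) = -40.4616 → s = 10.5384
velocity in seg [224.5°–251.8°] (cycloidal), θ in radians: β = 18° = 0.3142 rad, B = 27.3° = 0.4765 rad; ds/dθ = (h/B)(1 − cos(2πβ/B)) = ((-51)/0.4765)(1 − cos(2π·0.6593)) = -164.762769 mm/rad

s = 10.5384, ds/dθ = -164.7628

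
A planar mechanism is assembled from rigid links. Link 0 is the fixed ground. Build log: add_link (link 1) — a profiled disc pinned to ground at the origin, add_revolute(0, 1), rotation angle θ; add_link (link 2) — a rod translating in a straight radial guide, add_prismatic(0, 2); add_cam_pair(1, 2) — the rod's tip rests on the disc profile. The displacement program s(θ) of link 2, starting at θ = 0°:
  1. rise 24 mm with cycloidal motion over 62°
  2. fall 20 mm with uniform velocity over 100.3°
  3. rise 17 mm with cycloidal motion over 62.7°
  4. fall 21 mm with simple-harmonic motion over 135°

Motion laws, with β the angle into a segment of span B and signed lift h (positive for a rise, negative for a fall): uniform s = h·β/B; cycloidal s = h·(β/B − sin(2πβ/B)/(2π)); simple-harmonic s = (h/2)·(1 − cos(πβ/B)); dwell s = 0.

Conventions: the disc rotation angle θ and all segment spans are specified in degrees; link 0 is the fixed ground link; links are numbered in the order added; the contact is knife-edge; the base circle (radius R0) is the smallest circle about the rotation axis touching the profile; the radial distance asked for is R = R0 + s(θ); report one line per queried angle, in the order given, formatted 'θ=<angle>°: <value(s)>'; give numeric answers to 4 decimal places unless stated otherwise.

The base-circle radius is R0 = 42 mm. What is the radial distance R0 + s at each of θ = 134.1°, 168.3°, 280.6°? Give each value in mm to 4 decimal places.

seg 1 [0°–62°] cycloidal, h=24: full span → s += 24 → s = 24.0000
seg 2 [62°–162.3°] uniform, h=-20: θ=134.1° here. β=72.1, B=100.3. -20·72.1/100.3 = -14.3769 → s = 9.6231
seg 2 [62°–162.3°] uniform, h=-20: full span → s += -20 → s = 4.0000
seg 3 [162.3°–225°] cycloidal, h=17: θ=168.3° here. β=6, B=62.7. 17·(0.0957 − sin(2π·0.0957)/(2π)) = 0.0963 → s = 4.0963
seg 3 [162.3°–225°] cycloidal, h=17: full span → s += 17 → s = 21.0000
seg 4 [225°–360°] simple-harmonic, h=-21: θ=280.6° here. β=55.6, B=135. -21/2·(1 − cos(π·0.4119)) = -7.6293 → s = 13.3707
θ=134.1°: R = R0 + s = 42 + 9.6231 = 51.6231
θ=168.3°: R = R0 + s = 42 + 4.0963 = 46.0963
θ=280.6°: R = R0 + s = 42 + 13.3707 = 55.3707

θ=134.1°: 51.6231
θ=168.3°: 46.0963
θ=280.6°: 55.3707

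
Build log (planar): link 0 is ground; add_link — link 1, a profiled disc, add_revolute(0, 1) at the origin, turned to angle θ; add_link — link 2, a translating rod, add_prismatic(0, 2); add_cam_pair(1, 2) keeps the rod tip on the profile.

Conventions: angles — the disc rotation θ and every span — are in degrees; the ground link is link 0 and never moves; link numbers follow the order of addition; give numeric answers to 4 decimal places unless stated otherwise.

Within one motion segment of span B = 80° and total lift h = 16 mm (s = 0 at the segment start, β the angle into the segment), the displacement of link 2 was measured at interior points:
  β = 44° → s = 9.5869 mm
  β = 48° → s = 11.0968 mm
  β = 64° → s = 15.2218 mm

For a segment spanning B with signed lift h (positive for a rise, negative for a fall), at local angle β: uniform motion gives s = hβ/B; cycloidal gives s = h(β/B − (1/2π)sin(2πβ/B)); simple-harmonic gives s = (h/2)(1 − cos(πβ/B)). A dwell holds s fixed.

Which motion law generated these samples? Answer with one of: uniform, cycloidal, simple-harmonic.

candidates at β/B = r: uniform s = h·r (linear in β); cycloidal s = h·(r − sin(2πr)/(2π)); simple-harmonic s = (h/2)(1 − cos(πr))
β=44°: printed 9.5869 | uniform 8.8000, cycloidal 9.5869, simple-harmonic 9.2515
β=48°: printed 11.0968 | uniform 9.6000, cycloidal 11.0968, simple-harmonic 10.4721
β=64°: printed 15.2218 | uniform 12.8000, cycloidal 15.2218, simple-harmonic 14.4721
only one law matches every sample → cycloidal

cycloidal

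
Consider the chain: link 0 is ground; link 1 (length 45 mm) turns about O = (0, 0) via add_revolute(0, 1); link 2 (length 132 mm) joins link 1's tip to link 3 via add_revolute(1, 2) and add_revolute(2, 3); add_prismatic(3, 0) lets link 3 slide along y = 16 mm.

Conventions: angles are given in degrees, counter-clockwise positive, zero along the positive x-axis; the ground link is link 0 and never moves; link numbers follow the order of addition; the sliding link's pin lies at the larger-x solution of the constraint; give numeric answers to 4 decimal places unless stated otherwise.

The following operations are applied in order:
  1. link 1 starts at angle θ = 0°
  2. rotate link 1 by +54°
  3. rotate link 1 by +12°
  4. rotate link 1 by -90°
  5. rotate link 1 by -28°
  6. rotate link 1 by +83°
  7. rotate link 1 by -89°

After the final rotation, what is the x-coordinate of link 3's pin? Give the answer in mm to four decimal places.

geometry: r = 45 mm, L = 132 mm, e = 16 mm; θ starts at 0°
rotate link 1 by +54°: θ ← 0° +54° = 54°
rotate link 1 by +12°: θ ← 54° +12° = 66°
rotate link 1 by -90°: θ ← 66° -90° = -24°
rotate link 1 by -28°: θ ← -24° -28° = -52°
rotate link 1 by +83°: θ ← -52° +83° = 31°
rotate link 1 by -89°: θ ← 31° -89° = -58°
crank pin P = (r cos θ, r sin θ) = (23.846367, -38.162164)
h = r sin θ − e = -38.162164 − 16 = -54.162164
x = r cos θ + √(L² − h²) = 23.846367 + 120.376326 = 144.222693

144.2227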